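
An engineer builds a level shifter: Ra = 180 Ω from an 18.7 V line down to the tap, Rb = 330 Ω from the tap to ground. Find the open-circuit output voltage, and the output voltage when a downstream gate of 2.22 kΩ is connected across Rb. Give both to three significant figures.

Unloaded: 12.1 V; loaded: 11.5 V

Open-circuit: V = 18.7 × 330/(180 + 330) = 12.1 V.
With the load, Rb becomes Rb‖R_L = 287.3 Ω, so V = 18.7 × 287.3/467.3 = 11.5 V.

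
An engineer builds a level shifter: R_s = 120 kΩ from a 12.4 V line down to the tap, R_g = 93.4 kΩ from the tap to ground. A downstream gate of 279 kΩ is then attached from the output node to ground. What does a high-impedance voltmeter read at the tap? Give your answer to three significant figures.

The load sits in parallel with R_g: R_g‖R_L = (93.4 × 279) / (93.4 + 279) = 69.97 kΩ.
V_out = 12.4 × 69.97 / (120 + 69.97) = 12.4 × 69.97/190.0 = 4.57 V.

V_out ≈ 4.57 V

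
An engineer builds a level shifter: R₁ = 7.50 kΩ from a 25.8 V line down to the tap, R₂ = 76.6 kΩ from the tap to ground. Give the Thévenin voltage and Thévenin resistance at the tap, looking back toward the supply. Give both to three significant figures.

V_th is the open-circuit tap voltage: 25.8 × 76.6/(7.50 + 76.6) = 23.5 V.
With the supply zeroed, R₁ and R₂ appear in parallel from the tap: R_th = R₁‖R₂ = (7.50 × 76.6)/84.10 = 6.83 kΩ.

V_th = 23.5 V, R_th = 6.83 kΩ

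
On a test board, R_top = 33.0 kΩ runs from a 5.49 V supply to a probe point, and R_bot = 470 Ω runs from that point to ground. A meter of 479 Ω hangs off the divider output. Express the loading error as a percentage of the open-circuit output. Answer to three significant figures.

Unloaded V = 5.49 × 470/33470 = 0.07709 V.
Loaded: R_bot‖R_L = 237.2 Ω, giving V = 5.49 × 237.2/33240 = 0.03918 V.
Drop = (0.07709 − 0.03918) / 0.07709 = 49.2 %.

49.2 %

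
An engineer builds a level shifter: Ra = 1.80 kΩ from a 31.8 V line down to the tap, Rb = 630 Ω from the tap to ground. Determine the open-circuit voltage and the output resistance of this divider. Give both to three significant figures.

V_th = 8.24 V, R_th = 467 Ω

V_th is the open-circuit tap voltage: 31.8 × 630/(1800 + 630) = 8.24 V.
With the supply zeroed, Ra and Rb appear in parallel from the tap: R_th = Ra‖Rb = (1800 × 630)/2430 = 467 Ω.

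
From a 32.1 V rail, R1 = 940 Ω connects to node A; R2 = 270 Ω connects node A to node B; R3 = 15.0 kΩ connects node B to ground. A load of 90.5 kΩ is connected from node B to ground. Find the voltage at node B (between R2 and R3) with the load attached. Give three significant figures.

V ≈ 29.3 V

At node B, R3 is in parallel with the load: R3‖R_L = 12870 Ω.
Below node A the resistance is R2 + (R3‖R_L) = 13140 Ω, so V_A = 32.1 × 13140/14080 = 29.96 V.
Then V_B = V_A × (R3‖R_L)/(R2 + R3‖R_L) = 29.96 × 12870/13140 = 29.3 V.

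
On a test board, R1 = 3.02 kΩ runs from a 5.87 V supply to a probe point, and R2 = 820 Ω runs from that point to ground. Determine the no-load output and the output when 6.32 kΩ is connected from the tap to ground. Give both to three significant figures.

Open-circuit: V = 5.87 × 820/(3020 + 820) = 1.25 V.
With the load, R2 becomes R2‖R_L = 725.8 Ω, so V = 5.87 × 725.8/3746 = 1.14 V.

Unloaded: 1.25 V; loaded: 1.14 V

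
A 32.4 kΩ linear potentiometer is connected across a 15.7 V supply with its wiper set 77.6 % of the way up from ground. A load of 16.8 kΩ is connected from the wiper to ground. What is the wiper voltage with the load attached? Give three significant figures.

The wiper splits the pot into (1−α)R = 7.258 kΩ above and αR = 25.14 kΩ below.
Lower section ‖ load = 10.07 kΩ.
V_wiper = 15.7 × 10.07/(7.258 + 10.07) = 9.12 V.

V ≈ 9.12 V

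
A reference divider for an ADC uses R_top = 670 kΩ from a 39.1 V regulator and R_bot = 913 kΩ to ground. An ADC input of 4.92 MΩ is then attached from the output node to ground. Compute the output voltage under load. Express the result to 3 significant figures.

V_out ≈ 20.9 V

The load sits in parallel with R_bot: R_bot‖R_L = (913 × 4920) / (913 + 4920) = 770.1 kΩ.
V_out = 39.1 × 770.1 / (670 + 770.1) = 39.1 × 770.1/1440 = 20.9 V.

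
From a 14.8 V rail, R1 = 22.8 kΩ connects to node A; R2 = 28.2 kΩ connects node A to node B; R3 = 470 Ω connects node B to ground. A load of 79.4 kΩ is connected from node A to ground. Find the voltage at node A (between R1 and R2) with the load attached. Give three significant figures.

Below node A the series string R2+R3 = 28670 Ω sits in parallel with the 79400 Ω load: 21060 Ω.
V_A = 14.8 × 21060/(22800 + 21060) = 7.11 V.

V ≈ 7.11 V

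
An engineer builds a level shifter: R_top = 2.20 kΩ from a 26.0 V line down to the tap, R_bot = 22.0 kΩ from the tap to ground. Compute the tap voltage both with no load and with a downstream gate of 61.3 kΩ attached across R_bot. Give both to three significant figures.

Open-circuit: V = 26.0 × 22.0/(2.20 + 22.0) = 23.6 V.
With the load, R_bot becomes R_bot‖R_L = 16.19 kΩ, so V = 26.0 × 16.19/18.39 = 22.9 V.

Unloaded: 23.6 V; loaded: 22.9 V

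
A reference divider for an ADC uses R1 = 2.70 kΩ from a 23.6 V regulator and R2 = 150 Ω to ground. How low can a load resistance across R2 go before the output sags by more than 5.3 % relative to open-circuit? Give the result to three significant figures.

R_L(min) ≈ 2.54 kΩ

Output resistance R_th = R1‖R2 = (2700 × 150)/2850 = 142.1 Ω.
The fractional drop is R_th/(R_th + R_L); requiring this ≤ 0.0530 gives R_L ≥ R_th(1/0.0530 − 1) = 142.1 × 17.87 = 2.54 kΩ.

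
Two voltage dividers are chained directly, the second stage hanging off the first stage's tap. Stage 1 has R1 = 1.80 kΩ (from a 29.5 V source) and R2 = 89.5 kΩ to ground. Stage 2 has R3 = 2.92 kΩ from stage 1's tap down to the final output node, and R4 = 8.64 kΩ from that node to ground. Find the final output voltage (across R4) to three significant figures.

V_out ≈ 18.8 V

Stage 2 presents R3+R4 = 11.56 kΩ as a load on stage 1's tap.
Stage 1's lower leg becomes R2‖(R3+R4) = 10.24 kΩ, so V_mid = 29.5 × 10.24/12.04 = 25.09 V.
Stage 2 is itself unloaded: V_out = V_mid × R4/(R3+R4) = 25.09 × 8.64/11.56 = 18.8 V.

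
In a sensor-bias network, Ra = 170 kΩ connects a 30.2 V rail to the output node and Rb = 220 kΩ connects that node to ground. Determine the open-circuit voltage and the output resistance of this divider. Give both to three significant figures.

V_th is the open-circuit tap voltage: 30.2 × 220/(170 + 220) = 17.0 V.
With the supply zeroed, Ra and Rb appear in parallel from the tap: R_th = Ra‖Rb = (170 × 220)/390.0 = 95.9 kΩ.

V_th = 17.0 V, R_th = 95.9 kΩ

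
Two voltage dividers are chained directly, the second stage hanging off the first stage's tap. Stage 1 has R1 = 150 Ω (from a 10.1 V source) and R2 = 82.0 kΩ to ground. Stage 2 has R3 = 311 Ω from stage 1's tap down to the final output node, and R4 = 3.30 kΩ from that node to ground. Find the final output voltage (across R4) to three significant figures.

Stage 2 presents R3+R4 = 3611 Ω as a load on stage 1's tap.
Stage 1's lower leg becomes R2‖(R3+R4) = 3459 Ω, so V_mid = 10.1 × 3459/3609 = 9.680 V.
Stage 2 is itself unloaded: V_out = V_mid × R4/(R3+R4) = 9.680 × 3300/3611 = 8.85 V.

V_out ≈ 8.85 V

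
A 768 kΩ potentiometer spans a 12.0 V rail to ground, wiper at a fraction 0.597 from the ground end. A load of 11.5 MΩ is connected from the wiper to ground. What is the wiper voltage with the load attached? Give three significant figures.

The wiper splits the pot into (1−α)R = 309.5 kΩ above and αR = 458.5 kΩ below.
Lower section ‖ load = 440.9 kΩ.
V_wiper = 12.0 × 440.9/(309.5 + 440.9) = 7.05 V.

V ≈ 7.05 V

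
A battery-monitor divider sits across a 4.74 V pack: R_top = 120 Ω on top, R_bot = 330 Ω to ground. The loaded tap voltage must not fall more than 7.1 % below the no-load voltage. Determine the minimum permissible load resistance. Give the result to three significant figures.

Output resistance R_th = R_top‖R_bot = (120 × 330)/450.0 = 88.00 Ω.
The fractional drop is R_th/(R_th + R_L); requiring this ≤ 0.0710 gives R_L ≥ R_th(1/0.0710 − 1) = 88.00 × 13.08 = 1.15 kΩ.

R_L(min) ≈ 1.15 kΩ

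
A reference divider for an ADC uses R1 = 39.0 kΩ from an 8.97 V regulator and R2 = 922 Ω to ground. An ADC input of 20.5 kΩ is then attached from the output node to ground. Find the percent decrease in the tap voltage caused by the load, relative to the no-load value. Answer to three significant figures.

The divider's output (Thévenin) resistance is R1‖R2 = 900.7 Ω.
Fractional drop under load = R_th/(R_th + R_L) = 900.7 / (900.7 + 20500) = 0.04209.
So the output falls by 4.21 %.

4.21 %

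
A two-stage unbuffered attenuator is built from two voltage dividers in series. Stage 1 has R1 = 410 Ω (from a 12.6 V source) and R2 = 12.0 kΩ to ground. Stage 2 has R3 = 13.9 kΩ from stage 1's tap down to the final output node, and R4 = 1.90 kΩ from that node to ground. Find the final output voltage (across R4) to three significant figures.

Stage 2 presents R3+R4 = 15800 Ω as a load on stage 1's tap.
Stage 1's lower leg becomes R2‖(R3+R4) = 6820 Ω, so V_mid = 12.6 × 6820/7230 = 11.89 V.
Stage 2 is itself unloaded: V_out = V_mid × R4/(R3+R4) = 11.89 × 1900/15800 = 1.43 V.

V_out ≈ 1.43 V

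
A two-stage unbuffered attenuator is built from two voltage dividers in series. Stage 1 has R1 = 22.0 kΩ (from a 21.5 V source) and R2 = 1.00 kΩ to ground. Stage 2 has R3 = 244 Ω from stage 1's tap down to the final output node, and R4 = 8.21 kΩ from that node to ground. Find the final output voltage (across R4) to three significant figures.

Stage 2 presents R3+R4 = 8454 Ω as a load on stage 1's tap.
Stage 1's lower leg becomes R2‖(R3+R4) = 894.2 Ω, so V_mid = 21.5 × 894.2/22890 = 0.8398 V.
Stage 2 is itself unloaded: V_out = V_mid × R4/(R3+R4) = 0.8398 × 8210/8454 = 0.816 V.

V_out ≈ 0.816 V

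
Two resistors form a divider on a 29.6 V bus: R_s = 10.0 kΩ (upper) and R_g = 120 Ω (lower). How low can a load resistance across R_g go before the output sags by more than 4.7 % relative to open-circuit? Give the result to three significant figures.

Output resistance R_th = R_s‖R_g = (10000 × 120)/10120 = 118.6 Ω.
The fractional drop is R_th/(R_th + R_L); requiring this ≤ 0.0470 gives R_L ≥ R_th(1/0.0470 − 1) = 118.6 × 20.28 = 2.40 kΩ.

R_L(min) ≈ 2.40 kΩ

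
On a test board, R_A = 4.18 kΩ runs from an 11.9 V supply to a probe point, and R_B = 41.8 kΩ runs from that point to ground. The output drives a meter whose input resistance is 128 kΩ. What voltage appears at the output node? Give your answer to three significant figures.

The load sits in parallel with R_B: R_B‖R_L = (41.8 × 128) / (41.8 + 128) = 31.51 kΩ.
V_out = 11.9 × 31.51 / (4.18 + 31.51) = 11.9 × 31.51/35.69 = 10.5 V.

V_out ≈ 10.5 V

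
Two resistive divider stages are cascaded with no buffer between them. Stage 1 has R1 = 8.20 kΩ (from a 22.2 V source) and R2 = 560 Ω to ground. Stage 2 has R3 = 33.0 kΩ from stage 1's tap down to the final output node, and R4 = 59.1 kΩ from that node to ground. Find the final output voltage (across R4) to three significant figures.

Stage 2 presents R3+R4 = 92100 Ω as a load on stage 1's tap.
Stage 1's lower leg becomes R2‖(R3+R4) = 556.6 Ω, so V_mid = 22.2 × 556.6/8757 = 1.411 V.
Stage 2 is itself unloaded: V_out = V_mid × R4/(R3+R4) = 1.411 × 59100/92100 = 0.906 V.

V_out ≈ 0.906 V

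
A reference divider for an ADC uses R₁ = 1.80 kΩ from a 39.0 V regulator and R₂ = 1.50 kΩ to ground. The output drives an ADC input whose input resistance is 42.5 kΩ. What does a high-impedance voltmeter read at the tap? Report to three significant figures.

V_out ≈ 17.4 V

The load sits in parallel with R₂: R₂‖R_L = (1.50 × 42.5) / (1.50 + 42.5) = 1.449 kΩ.
V_out = 39.0 × 1.449 / (1.80 + 1.449) = 39.0 × 1.449/3.249 = 17.4 V.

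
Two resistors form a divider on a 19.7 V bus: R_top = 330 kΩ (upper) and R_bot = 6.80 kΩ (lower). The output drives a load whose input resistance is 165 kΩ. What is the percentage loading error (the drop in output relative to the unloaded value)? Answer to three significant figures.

The divider's output (Thévenin) resistance is R_top‖R_bot = 6.663 kΩ.
Fractional drop under load = R_th/(R_th + R_L) = 6.663 / (6.663 + 165) = 0.03881.
So the output falls by 3.88 %.

3.88 %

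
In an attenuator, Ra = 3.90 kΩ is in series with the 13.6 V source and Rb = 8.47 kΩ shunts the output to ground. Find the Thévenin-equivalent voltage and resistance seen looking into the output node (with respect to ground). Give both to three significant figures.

V_th = 9.31 V, R_th = 2.67 kΩ

V_th is the open-circuit tap voltage: 13.6 × 8.47/(3.90 + 8.47) = 9.31 V.
With the supply zeroed, Ra and Rb appear in parallel from the tap: R_th = Ra‖Rb = (3.90 × 8.47)/12.37 = 2.67 kΩ.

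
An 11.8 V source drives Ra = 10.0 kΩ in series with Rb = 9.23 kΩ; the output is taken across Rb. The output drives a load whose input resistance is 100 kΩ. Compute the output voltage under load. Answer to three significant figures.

V_out ≈ 5.40 V

The load sits in parallel with Rb: Rb‖R_L = (9.23 × 100) / (9.23 + 100) = 8.450 kΩ.
V_out = 11.8 × 8.450 / (10.0 + 8.450) = 11.8 × 8.450/18.45 = 5.40 V.
(Unloaded it would have been 5.66 V.)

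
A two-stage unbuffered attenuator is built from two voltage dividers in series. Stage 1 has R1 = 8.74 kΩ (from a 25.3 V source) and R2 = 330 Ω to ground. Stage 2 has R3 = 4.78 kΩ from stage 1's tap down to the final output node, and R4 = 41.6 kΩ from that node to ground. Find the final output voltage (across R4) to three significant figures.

Stage 2 presents R3+R4 = 46380 Ω as a load on stage 1's tap.
Stage 1's lower leg becomes R2‖(R3+R4) = 327.7 Ω, so V_mid = 25.3 × 327.7/9068 = 0.9142 V.
Stage 2 is itself unloaded: V_out = V_mid × R4/(R3+R4) = 0.9142 × 41600/46380 = 0.820 V.

V_out ≈ 0.820 V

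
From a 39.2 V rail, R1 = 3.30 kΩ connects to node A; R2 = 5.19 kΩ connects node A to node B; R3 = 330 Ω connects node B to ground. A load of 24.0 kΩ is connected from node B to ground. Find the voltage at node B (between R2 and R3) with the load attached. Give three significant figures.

At node B, R3 is in parallel with the load: R3‖R_L = 325.5 Ω.
Below node A the resistance is R2 + (R3‖R_L) = 5516 Ω, so V_A = 39.2 × 5516/8816 = 24.53 V.
Then V_B = V_A × (R3‖R_L)/(R2 + R3‖R_L) = 24.53 × 325.5/5516 = 1.45 V.

V ≈ 1.45 V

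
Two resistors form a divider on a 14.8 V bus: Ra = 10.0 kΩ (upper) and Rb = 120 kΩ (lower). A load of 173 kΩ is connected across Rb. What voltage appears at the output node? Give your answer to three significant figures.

The load sits in parallel with Rb: Rb‖R_L = (120 × 173) / (120 + 173) = 70.85 kΩ.
V_out = 14.8 × 70.85 / (10.0 + 70.85) = 14.8 × 70.85/80.85 = 13.0 V.

V_out ≈ 13.0 V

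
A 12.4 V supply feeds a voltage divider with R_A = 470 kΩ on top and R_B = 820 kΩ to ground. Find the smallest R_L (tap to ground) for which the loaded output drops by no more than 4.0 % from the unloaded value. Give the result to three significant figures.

Output resistance R_th = R_A‖R_B = (470 × 820)/1290 = 298.8 kΩ.
The fractional drop is R_th/(R_th + R_L); requiring this ≤ 0.0400 gives R_L ≥ R_th(1/0.0400 − 1) = 298.8 × 24.00 = 7.17 MΩ.

R_L(min) ≈ 7.17 MΩ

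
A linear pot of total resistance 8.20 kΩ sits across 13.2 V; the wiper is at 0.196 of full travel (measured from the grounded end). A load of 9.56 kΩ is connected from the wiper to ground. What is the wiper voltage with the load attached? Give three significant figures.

The wiper splits the pot into (1−α)R = 6.593 kΩ above and αR = 1.607 kΩ below.
Lower section ‖ load = 1.376 kΩ.
V_wiper = 13.2 × 1.376/(6.593 + 1.376) = 2.28 V.

V ≈ 2.28 V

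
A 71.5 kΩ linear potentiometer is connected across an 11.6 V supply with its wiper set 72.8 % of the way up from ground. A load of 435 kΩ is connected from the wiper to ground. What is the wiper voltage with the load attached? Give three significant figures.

V ≈ 8.18 V

The wiper splits the pot into (1−α)R = 19.45 kΩ above and αR = 52.05 kΩ below.
Lower section ‖ load = 46.49 kΩ.
V_wiper = 11.6 × 46.49/(19.45 + 46.49) = 8.18 V.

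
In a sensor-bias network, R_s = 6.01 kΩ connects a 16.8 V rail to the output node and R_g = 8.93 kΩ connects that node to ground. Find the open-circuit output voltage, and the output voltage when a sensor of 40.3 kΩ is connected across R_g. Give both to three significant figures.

Unloaded: 10.0 V; loaded: 9.22 V

Open-circuit: V = 16.8 × 8.93/(6.01 + 8.93) = 10.0 V.
With the load, R_g becomes R_g‖R_L = 7.310 kΩ, so V = 16.8 × 7.310/13.32 = 9.22 V.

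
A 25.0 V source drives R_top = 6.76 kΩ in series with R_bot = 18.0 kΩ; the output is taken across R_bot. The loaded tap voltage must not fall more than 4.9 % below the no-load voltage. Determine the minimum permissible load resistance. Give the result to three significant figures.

Output resistance R_th = R_top‖R_bot = (6.76 × 18.0)/24.76 = 4.914 kΩ.
The fractional drop is R_th/(R_th + R_L); requiring this ≤ 0.0490 gives R_L ≥ R_th(1/0.0490 − 1) = 4.914 × 19.41 = 95.4 kΩ.

R_L(min) ≈ 95.4 kΩ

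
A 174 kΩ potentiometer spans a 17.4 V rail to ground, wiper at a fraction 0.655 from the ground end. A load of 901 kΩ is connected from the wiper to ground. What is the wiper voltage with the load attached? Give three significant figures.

V ≈ 10.9 V

The wiper splits the pot into (1−α)R = 60.03 kΩ above and αR = 114.0 kΩ below.
Lower section ‖ load = 101.2 kΩ.
V_wiper = 17.4 × 101.2/(60.03 + 101.2) = 10.9 V.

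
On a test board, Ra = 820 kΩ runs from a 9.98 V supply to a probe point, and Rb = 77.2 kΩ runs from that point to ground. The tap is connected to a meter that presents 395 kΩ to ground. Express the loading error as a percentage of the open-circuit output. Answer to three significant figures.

15.2 %

The divider's output (Thévenin) resistance is Ra‖Rb = 70.56 kΩ.
Fractional drop under load = R_th/(R_th + R_L) = 70.56 / (70.56 + 395) = 0.1516.
So the output falls by 15.2 %.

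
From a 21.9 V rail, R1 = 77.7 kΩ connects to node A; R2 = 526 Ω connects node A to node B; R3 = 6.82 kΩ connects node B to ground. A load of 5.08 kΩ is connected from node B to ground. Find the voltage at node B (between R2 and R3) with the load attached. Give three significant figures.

At node B, R3 is in parallel with the load: R3‖R_L = 2911 Ω.
Below node A the resistance is R2 + (R3‖R_L) = 3437 Ω, so V_A = 21.9 × 3437/81140 = 0.9278 V.
Then V_B = V_A × (R3‖R_L)/(R2 + R3‖R_L) = 0.9278 × 2911/3437 = 0.786 V.

V ≈ 0.786 V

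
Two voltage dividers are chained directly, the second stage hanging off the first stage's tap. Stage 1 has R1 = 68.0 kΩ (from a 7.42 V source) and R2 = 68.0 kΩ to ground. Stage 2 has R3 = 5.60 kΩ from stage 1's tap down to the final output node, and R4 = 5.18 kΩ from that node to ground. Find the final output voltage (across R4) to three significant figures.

Stage 2 presents R3+R4 = 10.78 kΩ as a load on stage 1's tap.
Stage 1's lower leg becomes R2‖(R3+R4) = 9.305 kΩ, so V_mid = 7.42 × 9.305/77.30 = 0.8931 V.
Stage 2 is itself unloaded: V_out = V_mid × R4/(R3+R4) = 0.8931 × 5.18/10.78 = 0.429 V.

V_out ≈ 0.429 V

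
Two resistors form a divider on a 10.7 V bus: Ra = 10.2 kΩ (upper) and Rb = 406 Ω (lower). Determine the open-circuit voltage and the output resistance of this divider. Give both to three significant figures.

V_th is the open-circuit tap voltage: 10.7 × 406/(10200 + 406) = 0.410 V.
With the supply zeroed, Ra and Rb appear in parallel from the tap: R_th = Ra‖Rb = (10200 × 406)/10610 = 390 Ω.

V_th = 0.410 V, R_th = 390 Ω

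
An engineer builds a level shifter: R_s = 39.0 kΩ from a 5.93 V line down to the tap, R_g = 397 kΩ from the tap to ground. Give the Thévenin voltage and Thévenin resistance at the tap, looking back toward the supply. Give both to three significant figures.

V_th = 5.40 V, R_th = 35.5 kΩ

V_th is the open-circuit tap voltage: 5.93 × 397/(39.0 + 397) = 5.40 V.
With the supply zeroed, R_s and R_g appear in parallel from the tap: R_th = R_s‖R_g = (39.0 × 397)/436.0 = 35.5 kΩ.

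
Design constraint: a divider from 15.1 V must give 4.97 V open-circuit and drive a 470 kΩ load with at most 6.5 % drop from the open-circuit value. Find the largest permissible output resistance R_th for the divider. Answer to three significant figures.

Loading drop = R_th/(R_th + R_L) ≤ 0.0650, so R_th ≤ R_L · ε/(1−ε) = 470 kΩ × 0.0650/0.9350 = 32.7 kΩ.

R_th ≤ 32.7 kΩ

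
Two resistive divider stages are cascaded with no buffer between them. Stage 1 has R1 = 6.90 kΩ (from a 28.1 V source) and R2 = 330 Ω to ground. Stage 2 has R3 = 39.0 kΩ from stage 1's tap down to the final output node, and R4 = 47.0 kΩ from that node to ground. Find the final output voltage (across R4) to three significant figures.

V_out ≈ 0.698 V

Stage 2 presents R3+R4 = 86000 Ω as a load on stage 1's tap.
Stage 1's lower leg becomes R2‖(R3+R4) = 328.7 Ω, so V_mid = 28.1 × 328.7/7229 = 1.278 V.
Stage 2 is itself unloaded: V_out = V_mid × R4/(R3+R4) = 1.278 × 47000/86000 = 0.698 V.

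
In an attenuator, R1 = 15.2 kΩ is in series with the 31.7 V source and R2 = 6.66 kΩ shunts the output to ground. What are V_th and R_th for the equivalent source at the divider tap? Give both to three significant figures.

V_th is the open-circuit tap voltage: 31.7 × 6.66/(15.2 + 6.66) = 9.66 V.
With the supply zeroed, R1 and R2 appear in parallel from the tap: R_th = R1‖R2 = (15.2 × 6.66)/21.86 = 4.63 kΩ.

V_th = 9.66 V, R_th = 4.63 kΩ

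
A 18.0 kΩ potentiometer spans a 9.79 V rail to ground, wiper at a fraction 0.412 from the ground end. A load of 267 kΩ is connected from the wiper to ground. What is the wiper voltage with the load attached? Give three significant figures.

V ≈ 3.97 V

The wiper splits the pot into (1−α)R = 10.58 kΩ above and αR = 7.416 kΩ below.
Lower section ‖ load = 7.216 kΩ.
V_wiper = 9.79 × 7.216/(10.58 + 7.216) = 3.97 V.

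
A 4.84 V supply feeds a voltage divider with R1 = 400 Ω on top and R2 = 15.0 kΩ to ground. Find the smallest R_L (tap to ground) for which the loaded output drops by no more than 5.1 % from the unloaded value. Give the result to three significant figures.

R_L(min) ≈ 7.25 kΩ

Output resistance R_th = R1‖R2 = (400 × 15000)/15400 = 389.6 Ω.
The fractional drop is R_th/(R_th + R_L); requiring this ≤ 0.0510 gives R_L ≥ R_th(1/0.0510 − 1) = 389.6 × 18.61 = 7.25 kΩ.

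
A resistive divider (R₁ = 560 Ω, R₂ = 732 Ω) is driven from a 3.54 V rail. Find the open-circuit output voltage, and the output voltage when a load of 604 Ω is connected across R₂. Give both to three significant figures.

Unloaded: 2.01 V; loaded: 1.31 V

Open-circuit: V = 3.54 × 732/(560 + 732) = 2.01 V.
With the load, R₂ becomes R₂‖R_L = 330.9 Ω, so V = 3.54 × 330.9/890.9 = 1.31 V.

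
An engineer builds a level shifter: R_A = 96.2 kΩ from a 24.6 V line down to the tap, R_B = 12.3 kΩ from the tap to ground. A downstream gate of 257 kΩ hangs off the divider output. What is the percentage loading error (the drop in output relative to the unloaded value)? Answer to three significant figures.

The divider's output (Thévenin) resistance is R_A‖R_B = 10.91 kΩ.
Fractional drop under load = R_th/(R_th + R_L) = 10.91 / (10.91 + 257) = 0.04071.
So the output falls by 4.07 %.

4.07 %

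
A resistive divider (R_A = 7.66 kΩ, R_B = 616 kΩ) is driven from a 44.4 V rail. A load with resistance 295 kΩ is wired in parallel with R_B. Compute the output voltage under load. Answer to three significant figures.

The load sits in parallel with R_B: R_B‖R_L = (616 × 295) / (616 + 295) = 199.5 kΩ.
V_out = 44.4 × 199.5 / (7.66 + 199.5) = 44.4 × 199.5/207.1 = 42.8 V.

V_out ≈ 42.8 V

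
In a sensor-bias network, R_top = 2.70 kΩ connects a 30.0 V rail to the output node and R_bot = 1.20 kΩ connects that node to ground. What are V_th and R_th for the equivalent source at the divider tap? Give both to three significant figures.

V_th is the open-circuit tap voltage: 30.0 × 1.20/(2.70 + 1.20) = 9.23 V.
With the supply zeroed, R_top and R_bot appear in parallel from the tap: R_th = R_top‖R_bot = (2.70 × 1.20)/3.900 = 831 Ω.

V_th = 9.23 V, R_th = 831 Ω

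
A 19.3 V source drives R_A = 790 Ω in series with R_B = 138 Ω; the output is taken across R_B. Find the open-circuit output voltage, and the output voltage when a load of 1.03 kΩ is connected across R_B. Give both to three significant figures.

Open-circuit: V = 19.3 × 138/(790 + 138) = 2.87 V.
With the load, R_B becomes R_B‖R_L = 121.7 Ω, so V = 19.3 × 121.7/911.7 = 2.58 V.

Unloaded: 2.87 V; loaded: 2.58 V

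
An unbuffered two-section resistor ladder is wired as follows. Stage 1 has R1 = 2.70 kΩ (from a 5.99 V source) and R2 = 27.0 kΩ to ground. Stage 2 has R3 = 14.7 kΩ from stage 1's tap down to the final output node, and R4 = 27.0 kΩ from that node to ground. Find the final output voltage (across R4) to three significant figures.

V_out ≈ 3.33 V

Stage 2 presents R3+R4 = 41.70 kΩ as a load on stage 1's tap.
Stage 1's lower leg becomes R2‖(R3+R4) = 16.39 kΩ, so V_mid = 5.99 × 16.39/19.09 = 5.143 V.
Stage 2 is itself unloaded: V_out = V_mid × R4/(R3+R4) = 5.143 × 27.0/41.70 = 3.33 V.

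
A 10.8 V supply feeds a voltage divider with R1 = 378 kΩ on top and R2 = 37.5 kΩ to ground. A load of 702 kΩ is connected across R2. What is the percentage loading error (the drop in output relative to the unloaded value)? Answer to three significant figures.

4.63 %

The divider's output (Thévenin) resistance is R1‖R2 = 34.12 kΩ.
Fractional drop under load = R_th/(R_th + R_L) = 34.12 / (34.12 + 702) = 0.04635.
So the output falls by 4.63 %.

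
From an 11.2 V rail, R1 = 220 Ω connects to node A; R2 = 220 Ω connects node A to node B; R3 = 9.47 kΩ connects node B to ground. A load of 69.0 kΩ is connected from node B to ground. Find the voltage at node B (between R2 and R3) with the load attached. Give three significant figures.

At node B, R3 is in parallel with the load: R3‖R_L = 8327 Ω.
Below node A the resistance is R2 + (R3‖R_L) = 8547 Ω, so V_A = 11.2 × 8547/8767 = 10.92 V.
Then V_B = V_A × (R3‖R_L)/(R2 + R3‖R_L) = 10.92 × 8327/8547 = 10.6 V.

V ≈ 10.6 V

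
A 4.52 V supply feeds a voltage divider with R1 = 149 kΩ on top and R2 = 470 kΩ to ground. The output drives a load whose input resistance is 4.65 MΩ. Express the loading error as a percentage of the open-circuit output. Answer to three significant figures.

The divider's output (Thévenin) resistance is R1‖R2 = 113.1 kΩ.
Fractional drop under load = R_th/(R_th + R_L) = 113.1 / (113.1 + 4650) = 0.02375.
So the output falls by 2.38 %.

2.38 %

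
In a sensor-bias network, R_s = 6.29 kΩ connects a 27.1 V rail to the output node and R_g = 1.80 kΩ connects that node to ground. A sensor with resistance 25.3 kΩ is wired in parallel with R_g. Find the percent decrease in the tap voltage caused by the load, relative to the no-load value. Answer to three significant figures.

The divider's output (Thévenin) resistance is R_s‖R_g = 1.400 kΩ.
Fractional drop under load = R_th/(R_th + R_L) = 1.400 / (1.400 + 25.3) = 0.05242.
So the output falls by 5.24 %.

5.24 %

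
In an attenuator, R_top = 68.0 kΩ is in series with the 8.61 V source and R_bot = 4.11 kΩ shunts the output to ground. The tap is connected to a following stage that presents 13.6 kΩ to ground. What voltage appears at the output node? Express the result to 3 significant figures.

V_out ≈ 0.382 V

The load sits in parallel with R_bot: R_bot‖R_L = (4.11 × 13.6) / (4.11 + 13.6) = 3.156 kΩ.
V_out = 8.61 × 3.156 / (68.0 + 3.156) = 8.61 × 3.156/71.16 = 0.382 V.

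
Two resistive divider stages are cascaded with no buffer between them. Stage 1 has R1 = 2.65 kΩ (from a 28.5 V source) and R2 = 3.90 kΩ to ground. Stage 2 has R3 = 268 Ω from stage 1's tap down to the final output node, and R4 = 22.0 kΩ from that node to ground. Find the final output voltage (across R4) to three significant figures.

V_out ≈ 15.7 V

Stage 2 presents R3+R4 = 22270 Ω as a load on stage 1's tap.
Stage 1's lower leg becomes R2‖(R3+R4) = 3319 Ω, so V_mid = 28.5 × 3319/5969 = 15.85 V.
Stage 2 is itself unloaded: V_out = V_mid × R4/(R3+R4) = 15.85 × 22000/22270 = 15.7 V.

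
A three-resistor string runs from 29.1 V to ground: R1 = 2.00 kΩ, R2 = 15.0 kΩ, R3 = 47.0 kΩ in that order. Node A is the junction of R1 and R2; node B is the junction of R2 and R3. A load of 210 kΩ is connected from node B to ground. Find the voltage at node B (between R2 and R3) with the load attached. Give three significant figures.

At node B, R3 is in parallel with the load: R3‖R_L = 38.40 kΩ.
Below node A the resistance is R2 + (R3‖R_L) = 53.40 kΩ, so V_A = 29.1 × 53.40/55.40 = 28.05 V.
Then V_B = V_A × (R3‖R_L)/(R2 + R3‖R_L) = 28.05 × 38.40/53.40 = 20.2 V.

V ≈ 20.2 V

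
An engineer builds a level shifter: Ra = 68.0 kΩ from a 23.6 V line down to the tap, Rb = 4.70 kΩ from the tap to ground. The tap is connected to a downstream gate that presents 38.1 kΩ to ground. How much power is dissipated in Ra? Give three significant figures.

P ≈ 7.27 mW

Total resistance from the source is Ra + (Rb‖R_L) = 72.18 kΩ, so I = 23.6/72.18 kΩ = 0.3269 mA.
P = I²·Ra = (0.3269 mA)² × 68.0 kΩ = 7.27 mW.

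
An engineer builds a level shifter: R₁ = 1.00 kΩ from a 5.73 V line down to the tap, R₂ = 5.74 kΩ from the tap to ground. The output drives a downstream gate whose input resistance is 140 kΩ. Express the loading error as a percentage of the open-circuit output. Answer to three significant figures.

0.605 %

The divider's output (Thévenin) resistance is R₁‖R₂ = 0.8516 kΩ.
Fractional drop under load = R_th/(R_th + R_L) = 0.8516 / (0.8516 + 140) = 0.006046.
So the output falls by 0.605 %.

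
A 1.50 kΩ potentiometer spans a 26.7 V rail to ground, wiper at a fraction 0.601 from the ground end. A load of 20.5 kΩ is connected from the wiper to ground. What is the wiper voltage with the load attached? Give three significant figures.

V ≈ 15.8 V

The wiper splits the pot into (1−α)R = 598.5 Ω above and αR = 901.5 Ω below.
Lower section ‖ load = 863.5 Ω.
V_wiper = 26.7 × 863.5/(598.5 + 863.5) = 15.8 V.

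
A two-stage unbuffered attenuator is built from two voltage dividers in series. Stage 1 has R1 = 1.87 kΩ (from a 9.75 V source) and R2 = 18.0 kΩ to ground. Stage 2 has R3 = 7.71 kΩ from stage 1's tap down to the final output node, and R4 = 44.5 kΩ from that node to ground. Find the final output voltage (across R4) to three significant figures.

V_out ≈ 7.29 V

Stage 2 presents R3+R4 = 52.21 kΩ as a load on stage 1's tap.
Stage 1's lower leg becomes R2‖(R3+R4) = 13.39 kΩ, so V_mid = 9.75 × 13.39/15.26 = 8.555 V.
Stage 2 is itself unloaded: V_out = V_mid × R4/(R3+R4) = 8.555 × 44.5/52.21 = 7.29 V.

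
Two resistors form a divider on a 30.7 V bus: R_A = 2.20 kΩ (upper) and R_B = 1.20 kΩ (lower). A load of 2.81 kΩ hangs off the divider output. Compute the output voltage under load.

The load sits in parallel with R_B: R_B‖R_L = (1.20 × 2.81) / (1.20 + 2.81) = 0.8409 kΩ.
V_out = 30.7 × 0.8409 / (2.20 + 0.8409) = 30.7 × 0.8409/3.041 = 8.49 V.

V_out ≈ 8.49 V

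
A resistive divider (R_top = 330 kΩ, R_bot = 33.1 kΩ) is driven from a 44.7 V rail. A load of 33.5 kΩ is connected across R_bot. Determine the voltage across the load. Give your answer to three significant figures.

The load sits in parallel with R_bot: R_bot‖R_L = (33.1 × 33.5) / (33.1 + 33.5) = 16.65 kΩ.
V_out = 44.7 × 16.65 / (330 + 16.65) = 44.7 × 16.65/346.6 = 2.15 V.
(Unloaded it would have been 4.07 V.)

V_out ≈ 2.15 V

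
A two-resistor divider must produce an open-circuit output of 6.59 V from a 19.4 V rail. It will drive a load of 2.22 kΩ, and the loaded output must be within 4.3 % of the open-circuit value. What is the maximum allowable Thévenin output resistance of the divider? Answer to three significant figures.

R_th ≤ 99.7 Ω

Loading drop = R_th/(R_th + R_L) ≤ 0.0430, so R_th ≤ R_L · ε/(1−ε) = 2.22 kΩ × 0.0430/0.9570 = 99.7 Ω.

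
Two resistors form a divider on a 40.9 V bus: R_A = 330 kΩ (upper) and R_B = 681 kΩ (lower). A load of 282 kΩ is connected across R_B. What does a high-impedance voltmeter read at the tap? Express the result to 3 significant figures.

V_out ≈ 15.4 V

The load sits in parallel with R_B: R_B‖R_L = (681 × 282) / (681 + 282) = 199.4 kΩ.
V_out = 40.9 × 199.4 / (330 + 199.4) = 40.9 × 199.4/529.4 = 15.4 V.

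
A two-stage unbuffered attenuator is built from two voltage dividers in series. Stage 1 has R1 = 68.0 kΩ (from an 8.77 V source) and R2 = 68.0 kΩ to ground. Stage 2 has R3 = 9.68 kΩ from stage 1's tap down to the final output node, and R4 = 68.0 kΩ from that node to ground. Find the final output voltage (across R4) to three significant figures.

Stage 2 presents R3+R4 = 77.68 kΩ as a load on stage 1's tap.
Stage 1's lower leg becomes R2‖(R3+R4) = 36.26 kΩ, so V_mid = 8.77 × 36.26/104.3 = 3.050 V.
Stage 2 is itself unloaded: V_out = V_mid × R4/(R3+R4) = 3.050 × 68.0/77.68 = 2.67 V.

V_out ≈ 2.67 V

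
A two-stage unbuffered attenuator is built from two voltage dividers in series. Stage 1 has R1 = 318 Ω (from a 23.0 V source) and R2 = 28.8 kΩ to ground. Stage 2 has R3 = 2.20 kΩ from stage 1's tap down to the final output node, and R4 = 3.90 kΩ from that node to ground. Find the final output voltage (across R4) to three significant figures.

V_out ≈ 13.8 V

Stage 2 presents R3+R4 = 6100 Ω as a load on stage 1's tap.
Stage 1's lower leg becomes R2‖(R3+R4) = 5034 Ω, so V_mid = 23.0 × 5034/5352 = 21.63 V.
Stage 2 is itself unloaded: V_out = V_mid × R4/(R3+R4) = 21.63 × 3900/6100 = 13.8 V.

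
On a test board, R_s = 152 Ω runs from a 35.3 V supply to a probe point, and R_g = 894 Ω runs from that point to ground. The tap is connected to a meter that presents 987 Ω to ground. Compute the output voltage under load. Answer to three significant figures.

V_out ≈ 26.7 V

The load sits in parallel with R_g: R_g‖R_L = (894 × 987) / (894 + 987) = 469.1 Ω.
V_out = 35.3 × 469.1 / (152 + 469.1) = 35.3 × 469.1/621.1 = 26.7 V.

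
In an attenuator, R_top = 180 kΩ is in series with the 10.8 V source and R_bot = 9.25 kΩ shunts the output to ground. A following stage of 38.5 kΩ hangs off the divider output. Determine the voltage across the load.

The load sits in parallel with R_bot: R_bot‖R_L = (9.25 × 38.5) / (9.25 + 38.5) = 7.458 kΩ.
V_out = 10.8 × 7.458 / (180 + 7.458) = 10.8 × 7.458/187.5 = 0.430 V.
(Unloaded it would have been 0.528 V.)

V_out ≈ 0.430 V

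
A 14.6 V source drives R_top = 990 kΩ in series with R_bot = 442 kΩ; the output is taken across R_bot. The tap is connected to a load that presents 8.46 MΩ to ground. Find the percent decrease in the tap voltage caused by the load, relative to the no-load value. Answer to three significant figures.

3.49 %

The divider's output (Thévenin) resistance is R_top‖R_bot = 305.6 kΩ.
Fractional drop under load = R_th/(R_th + R_L) = 305.6 / (305.6 + 8460) = 0.03486.
So the output falls by 3.49 %.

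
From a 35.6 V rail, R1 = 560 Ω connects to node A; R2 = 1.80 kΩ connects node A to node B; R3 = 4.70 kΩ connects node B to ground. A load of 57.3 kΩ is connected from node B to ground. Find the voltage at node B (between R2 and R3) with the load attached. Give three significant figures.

At node B, R3 is in parallel with the load: R3‖R_L = 4344 Ω.
Below node A the resistance is R2 + (R3‖R_L) = 6144 Ω, so V_A = 35.6 × 6144/6704 = 32.63 V.
Then V_B = V_A × (R3‖R_L)/(R2 + R3‖R_L) = 32.63 × 4344/6144 = 23.1 V.

V ≈ 23.1 V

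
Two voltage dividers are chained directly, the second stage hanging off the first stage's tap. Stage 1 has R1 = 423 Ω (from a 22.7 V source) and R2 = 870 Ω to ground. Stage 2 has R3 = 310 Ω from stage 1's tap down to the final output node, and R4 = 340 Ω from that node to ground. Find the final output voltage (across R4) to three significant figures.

V_out ≈ 5.56 V

Stage 2 presents R3+R4 = 650.0 Ω as a load on stage 1's tap.
Stage 1's lower leg becomes R2‖(R3+R4) = 372.0 Ω, so V_mid = 22.7 × 372.0/795.0 = 10.62 V.
Stage 2 is itself unloaded: V_out = V_mid × R4/(R3+R4) = 10.62 × 340/650.0 = 5.56 V.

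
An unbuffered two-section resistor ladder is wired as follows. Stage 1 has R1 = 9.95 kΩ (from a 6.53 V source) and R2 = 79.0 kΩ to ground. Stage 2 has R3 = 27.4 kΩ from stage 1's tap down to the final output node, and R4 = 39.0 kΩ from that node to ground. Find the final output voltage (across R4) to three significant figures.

V_out ≈ 3.01 V

Stage 2 presents R3+R4 = 66.40 kΩ as a load on stage 1's tap.
Stage 1's lower leg becomes R2‖(R3+R4) = 36.08 kΩ, so V_mid = 6.53 × 36.08/46.03 = 5.118 V.
Stage 2 is itself unloaded: V_out = V_mid × R4/(R3+R4) = 5.118 × 39.0/66.40 = 3.01 V.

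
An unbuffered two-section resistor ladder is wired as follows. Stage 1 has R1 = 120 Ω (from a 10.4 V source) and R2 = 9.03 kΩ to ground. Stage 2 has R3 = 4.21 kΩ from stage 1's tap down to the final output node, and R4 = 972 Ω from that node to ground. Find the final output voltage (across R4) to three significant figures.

Stage 2 presents R3+R4 = 5182 Ω as a load on stage 1's tap.
Stage 1's lower leg becomes R2‖(R3+R4) = 3293 Ω, so V_mid = 10.4 × 3293/3413 = 10.03 V.
Stage 2 is itself unloaded: V_out = V_mid × R4/(R3+R4) = 10.03 × 972/5182 = 1.88 V.

V_out ≈ 1.88 V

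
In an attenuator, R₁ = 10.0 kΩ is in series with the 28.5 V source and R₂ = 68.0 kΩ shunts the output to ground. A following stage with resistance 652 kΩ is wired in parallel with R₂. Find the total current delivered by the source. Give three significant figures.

R₂‖R_L = 61.58 kΩ, so the source sees R₁ + R₂‖R_L = 71.58 kΩ.
I = 28.5 V / 71.58 kΩ = 0.398 mA.

I ≈ 0.398 mA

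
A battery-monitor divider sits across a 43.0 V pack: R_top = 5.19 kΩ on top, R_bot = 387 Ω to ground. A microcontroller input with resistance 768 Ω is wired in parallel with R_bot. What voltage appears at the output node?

V_out ≈ 2.03 V

The load sits in parallel with R_bot: R_bot‖R_L = (387 × 768) / (387 + 768) = 257.3 Ω.
V_out = 43.0 × 257.3 / (5190 + 257.3) = 43.0 × 257.3/5447 = 2.03 V.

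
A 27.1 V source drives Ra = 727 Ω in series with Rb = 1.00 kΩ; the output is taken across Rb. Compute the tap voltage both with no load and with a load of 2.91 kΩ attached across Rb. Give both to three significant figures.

Open-circuit: V = 27.1 × 1000/(727 + 1000) = 15.7 V.
With the load, Rb becomes Rb‖R_L = 744.2 Ω, so V = 27.1 × 744.2/1471 = 13.7 V.

Unloaded: 15.7 V; loaded: 13.7 V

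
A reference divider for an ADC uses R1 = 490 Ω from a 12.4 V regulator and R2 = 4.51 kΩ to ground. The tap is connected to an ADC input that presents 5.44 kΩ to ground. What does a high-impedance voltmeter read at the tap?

The load sits in parallel with R2: R2‖R_L = (4510 × 5440) / (4510 + 5440) = 2466 Ω.
V_out = 12.4 × 2466 / (490 + 2466) = 12.4 × 2466/2956 = 10.3 V.

V_out ≈ 10.3 V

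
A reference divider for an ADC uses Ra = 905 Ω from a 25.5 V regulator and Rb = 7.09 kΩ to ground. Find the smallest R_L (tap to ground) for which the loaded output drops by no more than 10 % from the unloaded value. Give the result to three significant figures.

Output resistance R_th = Ra‖Rb = (905 × 7090)/7995 = 802.6 Ω.
The fractional drop is R_th/(R_th + R_L); requiring this ≤ 0.100 gives R_L ≥ R_th(1/0.100 − 1) = 802.6 × 9.000 = 7.22 kΩ.

R_L(min) ≈ 7.22 kΩ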